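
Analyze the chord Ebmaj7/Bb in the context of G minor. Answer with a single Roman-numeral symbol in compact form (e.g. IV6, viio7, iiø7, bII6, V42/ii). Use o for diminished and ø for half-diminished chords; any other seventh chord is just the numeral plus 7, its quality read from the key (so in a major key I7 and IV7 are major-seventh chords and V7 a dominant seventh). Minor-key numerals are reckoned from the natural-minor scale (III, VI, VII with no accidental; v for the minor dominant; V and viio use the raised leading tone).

The pitches Eb-G-Bb-D form a major seventh chord rooted on Eb.
In G minor, Eb is the submediant; the diatonic major seventh chord there is VI7.
With Bb in the bass the chord is in second inversion, so the figured bass is 43.

VI43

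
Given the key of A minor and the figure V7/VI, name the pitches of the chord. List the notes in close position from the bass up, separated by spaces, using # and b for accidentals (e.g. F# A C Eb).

C E G Bb

V7/VI is a secondary dominant — the dominant seventh of VI. VI in A minor is F, so the applied chord's root is C, a perfect fifth above.
Building a dominant seventh chord on C gives C-E-G-Bb.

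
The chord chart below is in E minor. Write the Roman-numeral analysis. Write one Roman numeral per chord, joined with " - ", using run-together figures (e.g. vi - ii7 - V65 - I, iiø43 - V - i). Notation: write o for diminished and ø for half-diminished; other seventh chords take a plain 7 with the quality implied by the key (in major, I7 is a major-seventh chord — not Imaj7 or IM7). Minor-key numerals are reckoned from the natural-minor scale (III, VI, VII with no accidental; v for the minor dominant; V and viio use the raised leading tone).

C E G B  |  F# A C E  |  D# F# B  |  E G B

C-E-G-B: root C is the submediant; major seventh chord there is VI7.
F#-A-C-E has root F#, degree 2 in E minor, so iiø7.
D#-F#-B has root B, degree 5 in E minor, so V6.
E-G-B: minor triad on E = scale degree 1 → i.

VI7 - iiø7 - V6 - i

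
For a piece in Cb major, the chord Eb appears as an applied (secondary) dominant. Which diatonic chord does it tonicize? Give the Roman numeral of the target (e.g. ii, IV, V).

The chord is a major triad on Eb.
A dominant resolves down a perfect fifth: Eb → Ab. In Cb major, Ab is scale degree 6, i.e. vi.

vi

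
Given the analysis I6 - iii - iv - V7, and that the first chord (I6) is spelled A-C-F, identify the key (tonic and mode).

I6 is given as A-C-F — a major triad with root F.
If F is scale degree 1 and the mode makes that degree carry a major triad, the tonic is F and the mode is major.

F major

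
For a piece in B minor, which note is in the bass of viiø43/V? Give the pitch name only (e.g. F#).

B

The applied chord viiø43/V is rooted on E#: E#-G#-B-D#.
The figure 43 means second inversion — the fifth is in the bass.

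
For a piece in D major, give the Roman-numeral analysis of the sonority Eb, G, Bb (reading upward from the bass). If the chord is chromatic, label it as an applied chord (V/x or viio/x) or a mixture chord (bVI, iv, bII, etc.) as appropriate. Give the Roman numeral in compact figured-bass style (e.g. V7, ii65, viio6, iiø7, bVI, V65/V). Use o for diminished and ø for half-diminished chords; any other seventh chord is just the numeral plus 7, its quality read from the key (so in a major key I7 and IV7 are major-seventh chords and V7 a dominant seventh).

Stacked in thirds the chord is Eb-G-Bb: a major triad on Eb.
Eb is the lowered second degree of D major (diatonic 2 would be E). This is the Neapolitan chord — a major triad on the lowered second degree.

bII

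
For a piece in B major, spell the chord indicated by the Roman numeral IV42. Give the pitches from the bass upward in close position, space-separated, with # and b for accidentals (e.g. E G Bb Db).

In B major, the fourth degree is E, and the diatonic chord built there is a major seventh chord.
Stacking thirds from E gives E-G#-B-D#.
The figured bass 42 indicates third inversion, placing the seventh (D#) in the bass: D#-E-G#-B.

D# E G# B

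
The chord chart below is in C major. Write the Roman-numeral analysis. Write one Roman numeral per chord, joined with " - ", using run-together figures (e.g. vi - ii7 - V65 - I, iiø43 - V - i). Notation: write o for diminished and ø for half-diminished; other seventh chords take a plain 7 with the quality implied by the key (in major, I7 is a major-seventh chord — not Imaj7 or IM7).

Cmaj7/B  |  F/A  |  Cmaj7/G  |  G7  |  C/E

I42 - IV6 - I43 - V7 - I6

Cmaj7/B has root C, degree 1 in C major, so I42.
F/A: root F is the subdominant; major triad there is IV6.
Cmaj7/G: root C is the tonic; major seventh chord there is I43.
G7: root G is the dominant; dominant seventh chord there is V7.
C/E: root C is the tonic; major triad there is I6.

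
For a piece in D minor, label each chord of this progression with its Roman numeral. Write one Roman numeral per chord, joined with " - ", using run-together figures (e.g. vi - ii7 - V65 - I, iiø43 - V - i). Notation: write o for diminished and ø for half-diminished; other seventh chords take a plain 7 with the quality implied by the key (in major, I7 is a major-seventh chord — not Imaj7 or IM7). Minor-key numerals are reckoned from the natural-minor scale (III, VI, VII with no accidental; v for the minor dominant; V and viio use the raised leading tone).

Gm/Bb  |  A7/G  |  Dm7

iv6 - V42 - i7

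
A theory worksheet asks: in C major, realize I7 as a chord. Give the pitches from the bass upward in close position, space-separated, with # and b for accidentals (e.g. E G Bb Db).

In C major, scale degree 1 is C, and the diatonic chord built there is a major seventh chord.
Stacking thirds from C gives C-E-G-B.

C E G B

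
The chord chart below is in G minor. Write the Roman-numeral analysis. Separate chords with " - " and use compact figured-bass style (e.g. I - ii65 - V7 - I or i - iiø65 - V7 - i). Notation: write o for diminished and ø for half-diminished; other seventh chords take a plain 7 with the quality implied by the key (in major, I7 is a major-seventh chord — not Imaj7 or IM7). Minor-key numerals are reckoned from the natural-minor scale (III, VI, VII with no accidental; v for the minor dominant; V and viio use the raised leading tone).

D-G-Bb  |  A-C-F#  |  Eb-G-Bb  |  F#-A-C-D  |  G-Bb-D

i64 - viio6 - VI - V65 - i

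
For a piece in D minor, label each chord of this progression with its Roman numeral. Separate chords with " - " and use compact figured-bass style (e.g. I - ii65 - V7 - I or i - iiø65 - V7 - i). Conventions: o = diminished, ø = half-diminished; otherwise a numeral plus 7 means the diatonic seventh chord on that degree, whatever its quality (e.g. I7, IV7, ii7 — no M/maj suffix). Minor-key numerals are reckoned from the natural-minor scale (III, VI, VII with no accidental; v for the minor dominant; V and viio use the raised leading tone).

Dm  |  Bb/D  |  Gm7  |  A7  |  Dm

Dm: minor triad on D = scale degree 1 → i.
Bb/D: major triad on Bb = scale degree 6 → VI6.
Gm7 has root G, degree 4 in D minor, so iv7.
A7: dominant seventh chord on A = scale degree 5 → V7.
Dm has root D, degree 1 in D minor, so i.

i - VI6 - iv7 - V7 - i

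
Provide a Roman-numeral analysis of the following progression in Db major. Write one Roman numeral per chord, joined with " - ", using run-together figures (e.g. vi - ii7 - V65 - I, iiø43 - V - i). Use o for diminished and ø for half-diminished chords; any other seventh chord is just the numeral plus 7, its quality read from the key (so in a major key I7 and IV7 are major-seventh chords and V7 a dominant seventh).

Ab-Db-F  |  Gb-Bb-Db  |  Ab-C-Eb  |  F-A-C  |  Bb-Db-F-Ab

I64 - IV - V - V/vi - vi7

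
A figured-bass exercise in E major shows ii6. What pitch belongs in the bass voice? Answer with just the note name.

ii in E major has root F#; the chord is F#-A-C#.
The figure 6 means first inversion — the third is in the bass.

A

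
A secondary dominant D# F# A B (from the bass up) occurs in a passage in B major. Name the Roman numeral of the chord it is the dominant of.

The chord is a dominant seventh chord on B.
A dominant resolves down a perfect fifth: B → E. In B major, E is scale degree 4, i.e. IV.

IV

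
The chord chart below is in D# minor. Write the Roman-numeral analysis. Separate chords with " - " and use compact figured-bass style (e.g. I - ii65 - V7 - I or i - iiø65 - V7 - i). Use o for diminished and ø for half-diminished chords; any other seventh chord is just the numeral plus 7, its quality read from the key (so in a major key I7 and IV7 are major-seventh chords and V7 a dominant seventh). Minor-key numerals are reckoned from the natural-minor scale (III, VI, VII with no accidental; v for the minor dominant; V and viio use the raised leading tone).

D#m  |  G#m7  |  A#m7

i - iv7 - v7

D#m: minor triad on D# = scale degree 1 → i.
G#m7 has root G#, degree 4 in D# minor, so iv7.
A#m7: root A# is the dominant; minor seventh chord there is v7.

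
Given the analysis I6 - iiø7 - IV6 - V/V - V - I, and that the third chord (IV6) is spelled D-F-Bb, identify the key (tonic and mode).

F major

The anchor chord is a major triad on Bb, labeled IV6.
Counting down 3 scale steps from Bb places the tonic on F; a major triad on degree 4 is diatonic only in major.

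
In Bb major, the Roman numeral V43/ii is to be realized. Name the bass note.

D

The applied chord V43/ii is rooted on G: G-B-D-F.
The figure 43 means second inversion — the fifth is in the bass.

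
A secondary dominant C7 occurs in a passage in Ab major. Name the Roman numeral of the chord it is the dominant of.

The chord is a dominant seventh chord on C.
A dominant resolves down a perfect fifth: C → F. In Ab major, F is scale degree 6, i.e. vi.

vi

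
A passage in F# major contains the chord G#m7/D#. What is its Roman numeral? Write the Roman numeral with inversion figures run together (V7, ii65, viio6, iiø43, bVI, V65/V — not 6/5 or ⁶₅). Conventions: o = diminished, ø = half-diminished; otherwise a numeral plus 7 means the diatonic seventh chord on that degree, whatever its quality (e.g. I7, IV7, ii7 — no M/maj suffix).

The pitches G#-B-D#-F# form a minor seventh chord rooted on G#.
G# is scale degree 2 in F# major, and a minor seventh chord on that degree is written ii7.
With D# in the bass the chord is in second inversion, so the figured bass is 43.

ii43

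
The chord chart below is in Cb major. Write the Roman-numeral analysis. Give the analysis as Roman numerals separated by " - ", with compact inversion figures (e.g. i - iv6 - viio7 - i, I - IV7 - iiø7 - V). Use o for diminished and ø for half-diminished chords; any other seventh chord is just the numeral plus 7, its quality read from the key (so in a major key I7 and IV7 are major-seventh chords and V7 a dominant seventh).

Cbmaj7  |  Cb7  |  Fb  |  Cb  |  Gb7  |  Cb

Cbmaj7: major seventh chord on Cb = scale degree 1 → I7.
Cb7: a dominant seventh chord on Cb, the applied dominant of IV → V7/IV.
Fb: root Fb is the subdominant; major triad there is IV.
Cb: major triad on Cb = scale degree 1 → I.
Gb7: dominant seventh chord on Gb = scale degree 5 → V7.
Cb has root Cb, degree 1 in Cb major, so I.

I7 - V7/IV - IV - I - V7 - I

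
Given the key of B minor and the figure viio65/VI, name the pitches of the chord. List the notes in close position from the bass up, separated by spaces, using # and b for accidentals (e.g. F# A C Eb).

A C Eb F#

The slash marks an applied leading-tone chord: viio of VI. In B minor, VI is G, so the leading tone to it is F#, a half step below.
Building a fully diminished seventh chord on F# gives F#-A-C-Eb.
With the 65 figure the chord is in first inversion; from the bass A upward in close position it reads A-C-Eb-F#.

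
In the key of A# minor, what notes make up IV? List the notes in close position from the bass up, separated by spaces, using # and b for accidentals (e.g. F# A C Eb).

IV is the major subdominant, borrowed from the parallel major. In A# minor that root is D#.
So the chord is D#-F##-A#, a major triad.

D# F## A#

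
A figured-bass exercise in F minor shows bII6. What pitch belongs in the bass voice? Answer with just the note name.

Bb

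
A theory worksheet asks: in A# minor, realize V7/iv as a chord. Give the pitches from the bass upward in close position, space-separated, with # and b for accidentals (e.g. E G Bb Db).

A# C## E# G#

The slash means an applied dominant: we want the dominant of iv. In A# minor, iv is D# minor, and its dominant is built on A#.
Building a dominant seventh chord on A# gives A#-C##-E#-G#.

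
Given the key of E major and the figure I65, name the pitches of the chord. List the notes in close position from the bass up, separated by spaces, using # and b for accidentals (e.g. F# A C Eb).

In E major, the tonic is E, and the diatonic chord built there is a major seventh chord.
Stacking thirds from E gives E-G#-B-D#.
The figured bass 65 indicates first inversion, placing the third (G#) in the bass: G#-B-D#-E.

G# B D# E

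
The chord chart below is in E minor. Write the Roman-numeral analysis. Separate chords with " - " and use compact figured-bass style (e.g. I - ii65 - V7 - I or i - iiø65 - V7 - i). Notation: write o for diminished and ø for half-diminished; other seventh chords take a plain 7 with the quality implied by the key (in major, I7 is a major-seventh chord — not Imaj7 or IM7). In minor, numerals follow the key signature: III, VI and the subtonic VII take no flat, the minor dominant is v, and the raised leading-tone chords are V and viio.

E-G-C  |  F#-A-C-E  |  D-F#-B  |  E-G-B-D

VI6 - iiø7 - v6 - i7

E-G-C: major triad on C = scale degree 6 → VI6.
F#-A-C-E: root F# is the supertonic; half-diminished seventh chord there is iiø7.
D-F#-B: minor triad on B = scale degree 5 → v6.
E-G-B-D: root E is the tonic; minor seventh chord there is i7.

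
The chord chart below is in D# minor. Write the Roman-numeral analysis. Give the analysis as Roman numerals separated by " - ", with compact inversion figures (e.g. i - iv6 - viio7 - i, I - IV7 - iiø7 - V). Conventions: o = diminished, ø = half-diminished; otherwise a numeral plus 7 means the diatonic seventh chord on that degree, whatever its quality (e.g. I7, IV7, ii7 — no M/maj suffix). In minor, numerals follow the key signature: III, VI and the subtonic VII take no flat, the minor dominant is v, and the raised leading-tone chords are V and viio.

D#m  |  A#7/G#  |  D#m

i - V42 - i

D#m: root D# is the tonic; minor triad there is i.
A#7/G#: root A# is the dominant; dominant seventh chord there is V42.
D#m: minor triad on D# = scale degree 1 → i.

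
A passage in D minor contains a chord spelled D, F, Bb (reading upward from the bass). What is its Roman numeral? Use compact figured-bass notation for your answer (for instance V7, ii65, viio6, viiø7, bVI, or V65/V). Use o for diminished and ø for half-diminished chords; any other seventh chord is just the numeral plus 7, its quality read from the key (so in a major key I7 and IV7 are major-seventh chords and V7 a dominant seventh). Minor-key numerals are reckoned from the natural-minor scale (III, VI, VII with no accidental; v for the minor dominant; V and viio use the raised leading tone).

The pitches Bb-D-F form a major triad rooted on Bb.
Bb is scale degree 6 in D minor, and a major triad on that degree is written VI.
With D in the bass the chord is in first inversion, so the figured bass is 6.

VI6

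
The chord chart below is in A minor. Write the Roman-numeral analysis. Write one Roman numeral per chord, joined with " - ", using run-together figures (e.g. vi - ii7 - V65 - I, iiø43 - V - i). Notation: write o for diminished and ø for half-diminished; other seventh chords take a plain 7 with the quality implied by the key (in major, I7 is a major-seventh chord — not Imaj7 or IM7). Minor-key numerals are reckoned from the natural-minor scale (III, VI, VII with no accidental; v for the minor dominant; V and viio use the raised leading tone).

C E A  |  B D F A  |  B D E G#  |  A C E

i6 - iiø7 - V43 - i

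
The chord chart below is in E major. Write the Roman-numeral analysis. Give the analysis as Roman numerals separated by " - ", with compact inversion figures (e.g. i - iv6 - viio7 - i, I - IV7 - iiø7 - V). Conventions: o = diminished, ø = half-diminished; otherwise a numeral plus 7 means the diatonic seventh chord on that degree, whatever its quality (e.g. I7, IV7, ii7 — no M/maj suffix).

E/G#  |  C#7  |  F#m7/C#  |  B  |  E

I6 - V7/ii - ii43 - V - I

E/G# has root E, degree 1 in E major, so I6.
C#7 is the secondary dominant of ii (dominant seventh chord on C#): V7/ii.
F#m7/C# has root F#, degree 2 in E major, so ii43.
B: root B is the dominant; major triad there is V.
E: major triad on E = scale degree 1 → I.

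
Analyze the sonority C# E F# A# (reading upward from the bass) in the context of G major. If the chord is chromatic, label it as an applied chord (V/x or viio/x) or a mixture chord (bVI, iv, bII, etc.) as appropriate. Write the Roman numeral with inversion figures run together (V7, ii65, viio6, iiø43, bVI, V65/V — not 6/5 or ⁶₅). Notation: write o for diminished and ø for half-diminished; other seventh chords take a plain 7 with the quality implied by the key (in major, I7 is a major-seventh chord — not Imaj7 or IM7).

V43/iii

The pitches F#-A#-C#-E form a dominant seventh chord rooted on F#.
F# is not a diatonic chord root with this quality in G major, but it lies a perfect fifth above B (iii), so the chord functions as an applied dominant of iii.
With C# in the bass the chord is in second inversion, so the figured bass is 43.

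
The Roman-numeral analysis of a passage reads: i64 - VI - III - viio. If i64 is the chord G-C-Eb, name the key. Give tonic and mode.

The chord Cm/G is a minor triad rooted on C; its label is i64.
If C is scale degree 1 and the mode makes that degree carry a minor triad, the tonic is C and the mode is minor.

C minor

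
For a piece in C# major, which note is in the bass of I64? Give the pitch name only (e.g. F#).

G#

I in C# major has root C#; the chord is C#-E#-G#.
The figure 64 means second inversion — the fifth is in the bass.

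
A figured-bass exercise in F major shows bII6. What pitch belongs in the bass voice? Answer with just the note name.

Bb

bII in F major has root Gb; the chord is Gb-Bb-Db.
The figure 6 means first inversion — the third is in the bass.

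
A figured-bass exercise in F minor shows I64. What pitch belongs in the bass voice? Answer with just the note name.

C

I in F minor has root F; the chord is F-A-C.
The figure 64 means second inversion — the fifth is in the bass.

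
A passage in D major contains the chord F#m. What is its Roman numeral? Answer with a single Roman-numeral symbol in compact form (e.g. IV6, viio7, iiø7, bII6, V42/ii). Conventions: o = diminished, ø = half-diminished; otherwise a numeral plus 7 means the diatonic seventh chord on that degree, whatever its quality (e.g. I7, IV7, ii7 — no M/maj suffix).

iii

Stacked in thirds the chord is F#-A-C#: a minor triad on F#.
F# is scale degree 3 in D major, and a minor triad on that degree is written iii.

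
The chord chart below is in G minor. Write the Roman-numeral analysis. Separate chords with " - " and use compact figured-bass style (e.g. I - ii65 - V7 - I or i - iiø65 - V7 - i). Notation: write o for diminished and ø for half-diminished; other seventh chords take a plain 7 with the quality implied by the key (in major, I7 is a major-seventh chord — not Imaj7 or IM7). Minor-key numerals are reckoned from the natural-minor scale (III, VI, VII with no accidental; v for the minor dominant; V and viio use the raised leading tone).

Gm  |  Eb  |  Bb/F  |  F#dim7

i - VI - III64 - viio7

Gm has root G, degree 1 in G minor, so i.
Eb: root Eb is the submediant; major triad there is VI.
Bb/F: major triad on Bb = scale degree 3 → III64.
F#dim7: root F# is the leading tone; fully diminished seventh chord there is viio7.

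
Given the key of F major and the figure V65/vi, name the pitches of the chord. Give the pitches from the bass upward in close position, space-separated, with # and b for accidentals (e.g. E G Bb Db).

C# E G A

V65/vi is a secondary dominant — the dominant seventh of vi. vi in F major is D, so the applied chord's root is A, a perfect fifth above.
Building a dominant seventh chord on A gives A-C#-E-G.
With the 65 figure the chord is in first inversion; from the bass C# upward in close position it reads C#-E-G-A.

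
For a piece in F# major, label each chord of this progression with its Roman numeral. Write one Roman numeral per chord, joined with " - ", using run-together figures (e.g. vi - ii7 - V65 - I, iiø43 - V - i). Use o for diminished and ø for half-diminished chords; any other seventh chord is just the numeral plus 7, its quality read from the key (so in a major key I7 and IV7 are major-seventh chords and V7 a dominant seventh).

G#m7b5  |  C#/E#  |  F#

G#m7b5: half-diminished seventh chord on G# — chromatic; iiø7 (borrowed from the parallel minor).
C#/E# has root C#, degree 5 in F# major, so V6.
F#: root F# is the tonic; major triad there is I.

iiø7 - V6 - I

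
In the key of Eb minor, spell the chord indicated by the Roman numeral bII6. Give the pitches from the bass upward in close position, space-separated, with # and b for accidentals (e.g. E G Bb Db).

bII6 is the Neapolitan sixth — a major triad on the lowered second degree, here in its customary first inversion. In Eb minor that root is Fb.
So the chord is Fb-Ab-Cb, a major triad.
The figured bass 6 indicates first inversion, placing the third (Ab) in the bass: Ab-Cb-Fb.

Ab Cb Fb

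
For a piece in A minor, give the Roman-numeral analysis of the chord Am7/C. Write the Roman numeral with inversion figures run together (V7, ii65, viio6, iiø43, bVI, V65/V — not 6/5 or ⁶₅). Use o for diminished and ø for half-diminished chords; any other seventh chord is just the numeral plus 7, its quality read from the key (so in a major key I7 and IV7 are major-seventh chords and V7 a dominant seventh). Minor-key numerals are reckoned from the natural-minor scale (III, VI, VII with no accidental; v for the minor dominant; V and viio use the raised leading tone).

i65

The pitches A-C-E-G form a minor seventh chord rooted on A.
A is scale degree 1 in A minor, and a minor seventh chord on that degree is written i7.
With C in the bass the chord is in first inversion, so the figured bass is 65.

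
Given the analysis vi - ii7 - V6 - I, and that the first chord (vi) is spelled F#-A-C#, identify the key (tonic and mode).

vi is given as F#-A-C# — a minor triad with root F#.
vi on F# implies F# is the submediant; that puts the tonic at A, and the lowercase numeral fits major mode.

A major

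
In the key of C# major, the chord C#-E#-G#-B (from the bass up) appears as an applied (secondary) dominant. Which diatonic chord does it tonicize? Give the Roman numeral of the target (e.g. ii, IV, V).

The chord is a dominant seventh chord on C#.
A dominant resolves down a perfect fifth: C# → F#. In C# major, F# is scale degree 4, i.e. IV.

IV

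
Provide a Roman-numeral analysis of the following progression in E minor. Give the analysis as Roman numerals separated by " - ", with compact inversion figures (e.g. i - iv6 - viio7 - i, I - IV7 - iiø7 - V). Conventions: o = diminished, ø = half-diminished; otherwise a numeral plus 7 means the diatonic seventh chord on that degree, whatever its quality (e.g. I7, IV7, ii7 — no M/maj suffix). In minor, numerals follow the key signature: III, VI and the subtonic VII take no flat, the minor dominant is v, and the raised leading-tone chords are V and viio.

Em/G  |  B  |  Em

i6 - V - i

Em/G: minor triad on E = scale degree 1 → i6.
B: major triad on B = scale degree 5 → V.
Em: root E is the tonic; minor triad there is i.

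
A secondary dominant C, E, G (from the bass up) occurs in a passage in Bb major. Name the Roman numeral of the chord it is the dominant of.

The chord is a major triad on C.
A dominant resolves down a perfect fifth: C → F. In Bb major, F is scale degree 5, i.e. V.

V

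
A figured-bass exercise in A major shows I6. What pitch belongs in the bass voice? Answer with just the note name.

I in A major has root A; the chord is A-C#-E.
The figure 6 means first inversion — the third is in the bass.

C#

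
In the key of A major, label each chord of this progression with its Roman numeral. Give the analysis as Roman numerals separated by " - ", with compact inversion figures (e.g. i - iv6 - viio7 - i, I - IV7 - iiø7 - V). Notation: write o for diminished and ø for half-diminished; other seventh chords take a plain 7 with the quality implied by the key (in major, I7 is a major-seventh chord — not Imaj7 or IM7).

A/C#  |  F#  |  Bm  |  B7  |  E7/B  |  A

I6 - V/ii - ii - V7/V - V43 - I

A/C# has root A, degree 1 in A major, so I6.
F#: chromatic; F# is V of ii, so V/ii.
Bm: minor triad on B = scale degree 2 → ii.
B7: a dominant seventh chord on B, the applied dominant of V → V7/V.
E7/B: dominant seventh chord on E = scale degree 5 → V43.
A: root A is the tonic; major triad there is I.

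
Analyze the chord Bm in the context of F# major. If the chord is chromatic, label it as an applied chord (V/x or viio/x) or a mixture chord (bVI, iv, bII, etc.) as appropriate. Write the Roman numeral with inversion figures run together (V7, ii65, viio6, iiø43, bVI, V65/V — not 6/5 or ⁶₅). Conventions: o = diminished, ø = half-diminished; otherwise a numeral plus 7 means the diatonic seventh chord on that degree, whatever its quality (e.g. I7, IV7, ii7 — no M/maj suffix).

iv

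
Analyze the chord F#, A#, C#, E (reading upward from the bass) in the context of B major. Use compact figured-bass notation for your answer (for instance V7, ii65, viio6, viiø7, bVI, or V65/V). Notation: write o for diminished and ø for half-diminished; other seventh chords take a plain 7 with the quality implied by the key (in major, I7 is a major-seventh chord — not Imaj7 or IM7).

V7

The pitches F#-A#-C#-E form a dominant seventh chord rooted on F#.
F# is scale degree 5 in B major, and a dominant seventh chord on that degree is written V7.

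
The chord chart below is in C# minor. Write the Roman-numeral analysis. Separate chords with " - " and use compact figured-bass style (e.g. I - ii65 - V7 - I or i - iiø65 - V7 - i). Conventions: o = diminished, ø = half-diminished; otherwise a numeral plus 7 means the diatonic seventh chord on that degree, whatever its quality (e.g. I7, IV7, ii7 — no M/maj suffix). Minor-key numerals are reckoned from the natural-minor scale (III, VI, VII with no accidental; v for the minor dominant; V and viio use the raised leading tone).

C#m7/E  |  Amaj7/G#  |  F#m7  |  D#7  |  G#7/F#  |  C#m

i65 - VI42 - iv7 - V7/V - V42 - i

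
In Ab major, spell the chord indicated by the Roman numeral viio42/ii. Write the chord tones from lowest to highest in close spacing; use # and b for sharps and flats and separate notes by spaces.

viio42/ii is a secondary leading-tone chord. The target ii is Bb in Ab major; the applied chord is rooted a semitone below, on A.
Building a fully diminished seventh chord on A gives A-C-Eb-Gb.
With the 42 figure the chord is in third inversion; from the bass Gb upward in close position it reads Gb-A-C-Eb.

Gb A C Eb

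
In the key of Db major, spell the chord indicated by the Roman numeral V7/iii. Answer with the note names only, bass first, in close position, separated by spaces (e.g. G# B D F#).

V7/iii is a secondary dominant — the dominant seventh of iii. iii in Db major is F, so the applied chord's root is C, a perfect fifth above.
Building a dominant seventh chord on C gives C-E-G-Bb.

C E G Bb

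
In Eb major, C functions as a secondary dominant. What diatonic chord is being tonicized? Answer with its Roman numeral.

ii

The chord is a major triad on C.
A dominant resolves down a perfect fifth: C → F. In Eb major, F is scale degree 2, i.e. ii.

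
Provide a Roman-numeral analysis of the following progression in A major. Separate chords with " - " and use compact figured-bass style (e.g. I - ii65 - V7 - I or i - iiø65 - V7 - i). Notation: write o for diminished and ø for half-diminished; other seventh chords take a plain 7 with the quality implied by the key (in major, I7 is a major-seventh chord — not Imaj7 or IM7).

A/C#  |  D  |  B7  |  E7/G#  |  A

A/C#: major triad on A = scale degree 1 → I6.
D: root D is the subdominant; major triad there is IV.
B7 is the secondary dominant of V (dominant seventh chord on B): V7/V.
E7/G#: root E is the dominant; dominant seventh chord there is V65.
A has root A, degree 1 in A major, so I.

I6 - IV - V7/V - V65 - I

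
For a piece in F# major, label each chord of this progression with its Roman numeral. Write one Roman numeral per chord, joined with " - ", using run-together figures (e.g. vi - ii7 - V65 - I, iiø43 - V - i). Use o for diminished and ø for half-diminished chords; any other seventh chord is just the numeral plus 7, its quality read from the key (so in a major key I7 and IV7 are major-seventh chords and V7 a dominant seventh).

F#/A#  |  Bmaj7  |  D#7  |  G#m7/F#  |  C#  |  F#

F#/A# has root F#, degree 1 in F# major, so I6.
Bmaj7: major seventh chord on B = scale degree 4 → IV7.
D#7: a dominant seventh chord on D#, the applied dominant of ii → V7/ii.
G#m7/F#: root G# is the supertonic; minor seventh chord there is ii42.
C#: major triad on C# = scale degree 5 → V.
F#: major triad on F# = scale degree 1 → I.

I6 - IV7 - V7/ii - ii42 - V - I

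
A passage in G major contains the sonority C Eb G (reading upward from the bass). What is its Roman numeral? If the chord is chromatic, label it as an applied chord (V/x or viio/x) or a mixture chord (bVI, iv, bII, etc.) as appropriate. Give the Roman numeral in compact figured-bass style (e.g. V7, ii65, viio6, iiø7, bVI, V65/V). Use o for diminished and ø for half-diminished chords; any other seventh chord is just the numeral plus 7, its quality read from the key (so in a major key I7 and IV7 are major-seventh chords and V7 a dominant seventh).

iv

Stacked in thirds the chord is C-Eb-G: a minor triad on C.
C is the fourth degree of G major. This is the minor subdominant, borrowed from the parallel minor.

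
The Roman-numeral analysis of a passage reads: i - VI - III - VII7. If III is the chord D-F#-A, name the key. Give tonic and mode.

III is given as D-F#-A — a major triad with root D.
If D is scale degree 3 and the mode makes that degree carry a major triad, the tonic is B and the mode is minor.

B minor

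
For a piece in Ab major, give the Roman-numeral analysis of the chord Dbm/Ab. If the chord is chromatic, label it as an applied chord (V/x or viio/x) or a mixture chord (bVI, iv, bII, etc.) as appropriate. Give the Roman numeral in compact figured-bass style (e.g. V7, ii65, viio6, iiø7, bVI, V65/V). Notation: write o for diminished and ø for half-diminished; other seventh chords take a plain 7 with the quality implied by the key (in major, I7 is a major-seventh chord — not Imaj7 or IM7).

iv64

The pitches Db-Fb-Ab form a minor triad rooted on Db.
Db is the fourth degree of Ab major. This is the minor subdominant, borrowed from the parallel minor.
With Ab in the bass the chord is in second inversion, so the figured bass is 64.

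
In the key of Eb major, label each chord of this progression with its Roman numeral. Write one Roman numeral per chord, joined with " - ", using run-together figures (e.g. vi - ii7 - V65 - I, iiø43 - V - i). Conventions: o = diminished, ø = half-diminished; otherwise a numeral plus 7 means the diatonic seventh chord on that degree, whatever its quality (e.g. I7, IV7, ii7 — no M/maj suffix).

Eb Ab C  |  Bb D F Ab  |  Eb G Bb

Eb-Ab-C has root Ab, degree 4 in Eb major, so IV64.
Bb-D-F-Ab has root Bb, degree 5 in Eb major, so V7.
Eb-G-Bb: root Eb is the tonic; major triad there is I.

IV64 - V7 - I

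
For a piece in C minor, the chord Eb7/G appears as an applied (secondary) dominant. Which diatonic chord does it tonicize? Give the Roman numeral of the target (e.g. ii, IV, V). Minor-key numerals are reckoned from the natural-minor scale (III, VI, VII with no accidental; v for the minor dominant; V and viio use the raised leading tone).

VI

The chord is a dominant seventh chord on Eb.
A dominant resolves down a perfect fifth: Eb → Ab. In C minor, Ab is scale degree 6, i.e. VI.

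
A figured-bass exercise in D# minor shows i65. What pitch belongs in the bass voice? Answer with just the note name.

F#

i in D# minor has root D#; the chord is D#-F#-A#-C#.
The figure 65 means first inversion — the third is in the bass.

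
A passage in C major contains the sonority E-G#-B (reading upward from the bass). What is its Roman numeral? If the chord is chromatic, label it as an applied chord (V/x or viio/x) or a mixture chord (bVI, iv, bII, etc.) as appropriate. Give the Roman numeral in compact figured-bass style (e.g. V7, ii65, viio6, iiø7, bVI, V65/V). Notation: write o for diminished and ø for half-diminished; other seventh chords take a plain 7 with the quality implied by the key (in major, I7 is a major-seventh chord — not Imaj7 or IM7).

Stacked in thirds the chord is E-G#-B: a major triad on E.
E is not a diatonic chord root with this quality in C major, but it lies a perfect fifth above A (vi), so the chord functions as an applied dominant of vi.

V/vi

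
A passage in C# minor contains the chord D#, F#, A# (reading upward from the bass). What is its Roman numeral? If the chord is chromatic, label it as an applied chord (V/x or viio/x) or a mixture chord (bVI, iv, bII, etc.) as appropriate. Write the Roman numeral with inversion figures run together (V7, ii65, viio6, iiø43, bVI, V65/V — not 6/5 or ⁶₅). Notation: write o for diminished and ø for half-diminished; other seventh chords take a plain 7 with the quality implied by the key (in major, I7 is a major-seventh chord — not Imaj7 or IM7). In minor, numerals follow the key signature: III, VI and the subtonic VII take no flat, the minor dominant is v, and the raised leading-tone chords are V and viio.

The pitches D#-F#-A# form a minor triad rooted on D#.
D# is the second degree of C# minor. This is the minor supertonic, borrowed from the parallel major (the Dorian ii).

ii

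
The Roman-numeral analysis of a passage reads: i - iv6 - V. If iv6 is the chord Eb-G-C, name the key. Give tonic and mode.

iv6 is given as Eb-G-C — a minor triad with root C.
If C is scale degree 4 and the mode makes that degree carry a minor triad, the tonic is G and the mode is minor.

G minor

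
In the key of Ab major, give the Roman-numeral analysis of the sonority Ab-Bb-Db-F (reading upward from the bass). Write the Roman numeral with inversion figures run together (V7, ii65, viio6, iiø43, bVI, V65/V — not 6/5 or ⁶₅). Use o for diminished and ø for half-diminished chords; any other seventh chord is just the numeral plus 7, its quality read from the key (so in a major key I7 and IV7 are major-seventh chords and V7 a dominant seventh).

ii42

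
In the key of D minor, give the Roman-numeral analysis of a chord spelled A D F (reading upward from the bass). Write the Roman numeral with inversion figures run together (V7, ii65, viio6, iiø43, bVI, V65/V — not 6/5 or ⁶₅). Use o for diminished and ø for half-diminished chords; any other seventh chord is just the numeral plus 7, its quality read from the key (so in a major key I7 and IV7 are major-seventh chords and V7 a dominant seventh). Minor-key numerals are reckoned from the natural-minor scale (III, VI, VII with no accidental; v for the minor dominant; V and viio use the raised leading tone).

The pitches D-F-A form a minor triad rooted on D.
In D minor, D is the tonic; the diatonic minor triad there is i.
With A in the bass the chord is in second inversion, so the figured bass is 64.

i64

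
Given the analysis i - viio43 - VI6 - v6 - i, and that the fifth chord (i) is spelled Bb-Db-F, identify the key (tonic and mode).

Bb minor

i is given as Bb-Db-F — a minor triad with root Bb.
If Bb is scale degree 1 and the mode makes that degree carry a minor triad, the tonic is Bb and the mode is minor.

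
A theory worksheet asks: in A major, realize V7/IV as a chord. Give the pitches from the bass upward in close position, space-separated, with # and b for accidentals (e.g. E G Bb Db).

A C# E G

V7/IV is a secondary dominant — the dominant seventh of IV. IV in A major is D, so the applied chord's root is A, a perfect fifth above.
Building a dominant seventh chord on A gives A-C#-E-G.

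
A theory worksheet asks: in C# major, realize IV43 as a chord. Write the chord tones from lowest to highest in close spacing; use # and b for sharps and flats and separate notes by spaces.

In C# major, the subdominant is F#, and the diatonic chord built there is a major seventh chord.
Stacking thirds from F# gives F#-A#-C#-E#.
The figured bass 43 indicates second inversion, placing the fifth (C#) in the bass: C#-E#-F#-A#.

C# E# F# A#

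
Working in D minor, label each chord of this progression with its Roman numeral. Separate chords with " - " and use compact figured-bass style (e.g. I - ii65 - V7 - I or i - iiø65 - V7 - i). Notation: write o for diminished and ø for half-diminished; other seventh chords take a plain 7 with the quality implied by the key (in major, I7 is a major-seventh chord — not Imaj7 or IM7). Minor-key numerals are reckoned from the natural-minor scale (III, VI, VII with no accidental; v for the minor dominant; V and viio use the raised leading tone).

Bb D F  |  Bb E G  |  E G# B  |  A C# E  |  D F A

VI - iio64 - V/V - V - i

Bb-D-F has root Bb, degree 6 in D minor, so VI.
Bb-E-G: diminished triad on E = scale degree 2 → iio64.
E-G#-B: chromatic; E is V of V, so V/V.
A-C#-E: root A is the dominant; major triad there is V.
D-F-A: minor triad on D = scale degree 1 → i.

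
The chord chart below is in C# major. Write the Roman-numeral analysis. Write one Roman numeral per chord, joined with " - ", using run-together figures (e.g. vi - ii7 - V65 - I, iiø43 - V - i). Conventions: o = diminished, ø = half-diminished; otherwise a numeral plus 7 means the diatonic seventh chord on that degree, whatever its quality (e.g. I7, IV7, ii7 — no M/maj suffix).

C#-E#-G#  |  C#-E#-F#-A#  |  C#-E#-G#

I - IV43 - I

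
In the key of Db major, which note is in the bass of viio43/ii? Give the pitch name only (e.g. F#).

The applied chord viio43/ii is rooted on D: D-F-Ab-Cb.
The figure 43 means second inversion — the fifth is in the bass.

Ab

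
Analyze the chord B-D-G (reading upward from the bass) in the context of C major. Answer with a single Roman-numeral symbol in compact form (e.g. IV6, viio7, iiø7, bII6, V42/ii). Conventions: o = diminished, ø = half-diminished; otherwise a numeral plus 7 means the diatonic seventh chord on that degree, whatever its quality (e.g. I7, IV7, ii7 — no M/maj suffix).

Stacked in thirds the chord is G-B-D: a major triad on G.
G is scale degree 5 in C major, and a major triad on that degree is written V.
With B in the bass the chord is in first inversion, so the figured bass is 6.

V6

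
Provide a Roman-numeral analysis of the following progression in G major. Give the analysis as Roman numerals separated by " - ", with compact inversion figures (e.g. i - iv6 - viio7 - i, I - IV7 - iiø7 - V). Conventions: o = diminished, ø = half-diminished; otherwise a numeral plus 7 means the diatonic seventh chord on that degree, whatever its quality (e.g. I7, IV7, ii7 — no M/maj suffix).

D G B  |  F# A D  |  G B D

D-G-B: major triad on G = scale degree 1 → I64.
F#-A-D: major triad on D = scale degree 5 → V6.
G-B-D: major triad on G = scale degree 1 → I.

I64 - V6 - I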